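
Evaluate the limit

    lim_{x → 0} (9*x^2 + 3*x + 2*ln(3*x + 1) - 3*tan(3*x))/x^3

Substitution gives 0/0 (the numerator vanishes to order 3).
Expand each term to order x^3: the coefficient of x^3 in 2·ln(1 + 3x) is 18 and in -3·tan(3x) is -27.
Lower-order terms cancel with the polynomial part, so the numerator is (-9)·x^3 + o(x^3), and the limit is (-9)/(1) = -9.

-9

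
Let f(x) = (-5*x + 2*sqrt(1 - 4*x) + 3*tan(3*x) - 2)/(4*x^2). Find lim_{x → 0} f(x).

-1

Substitution gives 0/0; apply L'Hôpital's rule 2 times.
After differentiating numerator and denominator 2 times the quotient is (54*tan(3*x)/cos(3*x)^2 - 8/(1 - 4*x)^(3/2))/(8); at x = 0 this is -1.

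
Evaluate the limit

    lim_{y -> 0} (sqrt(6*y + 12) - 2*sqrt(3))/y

Substitution gives 0/0. Multiply numerator and denominator by the conjugate √(12 + 6y) + √12.
The numerator becomes (12 + 6y) − 12 = 6y, so the expression simplifies to 6/(√(12 + 6y) + √12).
Letting y → 0 gives 6/(2√12) = √(3)/2.

√(3)/2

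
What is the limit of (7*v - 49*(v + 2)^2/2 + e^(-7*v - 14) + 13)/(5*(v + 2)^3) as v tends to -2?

-343/30

Direct substitution gives 0/0.
Apply L'Hôpital: lim (-49*v - 7*e^(-7*v - 14) - 91)/(15*(v + 2)^2), still 0/0.
Apply L'Hôpital: lim (49*e^(-7*v - 14) - 49)/(30*v + 60), still 0/0.
After 3 applications of L'Hôpital's rule the quotient is (-343*e^(-7*v - 14))/(30); substituting v = -2 gives -343/30.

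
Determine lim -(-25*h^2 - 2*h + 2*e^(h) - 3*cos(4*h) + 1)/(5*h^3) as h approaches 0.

Substitution gives 0/0; apply L'Hôpital's rule 3 times.
After differentiating numerator and denominator 3 times the quotient is (2*e^(h) - 192*sin(4*h))/(-30); at h = 0 this is -1/15.

-1/15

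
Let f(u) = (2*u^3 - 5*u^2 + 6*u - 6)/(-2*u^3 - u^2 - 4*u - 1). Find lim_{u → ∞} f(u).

-1

Numerator and denominator both have degree 3.
Dividing every term by u^3, all lower-order terms vanish and the limit is the ratio of leading coefficients, 2/(-2) = -1.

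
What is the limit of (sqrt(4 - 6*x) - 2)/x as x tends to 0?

A 0/0 form; rationalise with √(4 - 6x) + √4. This collapses the numerator to -6x, leaving -6/(√(4 - 6x) + √4) → -6/(2√4) = -3/2.

-3/2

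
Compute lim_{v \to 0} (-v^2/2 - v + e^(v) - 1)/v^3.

Direct substitution gives 0/0.
Apply L'Hôpital: lim (-v + e^(v) - 1)/(3*v^2), still 0/0.
Apply L'Hôpital: lim (e^(v) - 1)/(6*v), still 0/0.
After 3 applications of L'Hôpital's rule the quotient is (e^(v))/(6); substituting v = 0 gives 1/6.

1/6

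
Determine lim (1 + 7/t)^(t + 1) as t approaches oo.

e^(7)

The base → 1 and the exponent → ∞: a 1^∞ form.
Take logarithms: (t + 1)·ln(1 + 7/t). Since ln(1+u) ~ u for small u, this behaves like (t)·(7/t) → 7.
So the limit is e^(7).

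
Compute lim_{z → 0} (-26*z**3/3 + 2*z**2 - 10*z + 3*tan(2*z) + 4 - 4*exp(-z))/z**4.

-1/6

Substitution gives 0/0; apply L'Hôpital's rule 4 times.
After differentiating numerator and denominator 4 times the quotient is (4*(96*(3*tan(2*z)^2 + 2)*e^(z)*tan(2*z)/cos(2*z)^2 - 1)*e^(-z))/(24); at z = 0 this is -1/6.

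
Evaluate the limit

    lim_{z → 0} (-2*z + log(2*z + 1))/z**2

Direct substitution gives 0/0.
Apply L'Hôpital: lim (-2 + 2/(2*z + 1))/(2*z), still 0/0.
After 2 applications of L'Hôpital's rule the quotient is (-4/(2*z + 1)^2)/(2); substituting z = 0 gives -2.

-2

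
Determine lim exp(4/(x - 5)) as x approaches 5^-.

0

As x → 5⁻, 4/(x - 5) → −∞, so e^(4/(x - 5)) → 0.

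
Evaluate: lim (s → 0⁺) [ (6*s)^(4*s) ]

1

Base → 0⁺ and exponent → 0⁺: a 0^0 form.
Take logs: 4s·ln(6s). This is 0·(−∞); rewriting as ln(6s)/(1/(4s)) and applying L'Hôpital gives 0.
Hence the limit is e^0 = 1.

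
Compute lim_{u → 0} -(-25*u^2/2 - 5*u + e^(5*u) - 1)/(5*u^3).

-25/6

Direct substitution gives 0/0.
Apply L'Hôpital: lim (-25*u + 5*e^(5*u) - 5)/(-15*u^2), still 0/0.
Apply L'Hôpital: lim (25*e^(5*u) - 25)/(-30*u), still 0/0.
After 3 applications of L'Hôpital's rule the quotient is (125*e^(5*u))/(-30); substituting u = 0 gives -25/6.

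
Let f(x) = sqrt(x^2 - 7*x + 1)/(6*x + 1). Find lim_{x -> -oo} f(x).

For large |x|, √(x^2 - 7*x + 1) ≈ √1·|x| and the denominator ≈ 6x.
Since x → −∞, |x| = −x, giving −√1/(6) = -1/6.

-1/6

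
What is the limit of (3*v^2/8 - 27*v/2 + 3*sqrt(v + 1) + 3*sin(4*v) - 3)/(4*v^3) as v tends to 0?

-509/64

Substitution gives 0/0; apply L'Hôpital's rule 3 times.
After differentiating numerator and denominator 3 times the quotient is (-192*cos(4*v) + 9/(8*(v + 1)^(5/2)))/(24); at v = 0 this is -509/64.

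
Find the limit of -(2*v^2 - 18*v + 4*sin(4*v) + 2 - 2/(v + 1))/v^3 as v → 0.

Substitution gives 0/0; apply L'Hôpital's rule 3 times.
After differentiating numerator and denominator 3 times the quotient is (-256*cos(4*v) + 12/(v + 1)^4)/(-6); at v = 0 this is 122/3.

122/3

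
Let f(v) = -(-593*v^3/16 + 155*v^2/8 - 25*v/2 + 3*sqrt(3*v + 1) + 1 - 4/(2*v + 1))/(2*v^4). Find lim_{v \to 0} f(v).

Substitution gives 0/0; apply L'Hôpital's rule 4 times.
After differentiating numerator and denominator 4 times the quotient is (-3645/(16*(3*v + 1)^(7/2)) - 1536/(2*v + 1)^5)/(-48); at v = 0 this is 9407/256.

9407/256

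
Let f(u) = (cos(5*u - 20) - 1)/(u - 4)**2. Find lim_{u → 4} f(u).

-25/2

Direct substitution gives 0/0.
Apply L'Hôpital: lim (-5*sin(5*u - 20))/(2*u - 8), still 0/0.
After 2 applications of L'Hôpital's rule the quotient is (-25*cos(5*u - 20))/(2); substituting u = 4 gives -25/2.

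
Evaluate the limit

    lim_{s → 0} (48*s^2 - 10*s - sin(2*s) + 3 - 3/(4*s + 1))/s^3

Substitution gives 0/0 (the numerator vanishes to order 3).
Expand each term to order s^3: the coefficient of s^3 in -3·1/(1 + 4s) is 192 and in −sin(2s) is 4/3.
Lower-order terms cancel with the polynomial part, so the numerator is (580/3)·s^3 + o(s^3), and the limit is (580/3)/(1) = 580/3.

580/3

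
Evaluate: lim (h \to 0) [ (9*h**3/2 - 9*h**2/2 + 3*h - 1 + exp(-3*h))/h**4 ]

27/8

Direct substitution gives 0/0.
Apply L'Hôpital: lim (27*h^2/2 - 9*h + 3 - 3*e^(-3*h))/(4*h^3), still 0/0.
Apply L'Hôpital: lim (27*h - 9 + 9*e^(-3*h))/(12*h^2), still 0/0.
Apply L'Hôpital: lim (27 - 27*e^(-3*h))/(24*h), still 0/0.
After 4 applications of L'Hôpital's rule the quotient is (81*e^(-3*h))/(24); substituting h = 0 gives 27/8.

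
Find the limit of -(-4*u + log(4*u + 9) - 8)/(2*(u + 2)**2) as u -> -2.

Direct substitution gives 0/0.
Apply L'Hôpital: lim (-4 + 4/(4*u + 9))/(-4*u - 8), still 0/0.
After 2 applications of L'Hôpital's rule the quotient is (-16/(4*u + 9)^2)/(-4); substituting u = -2 gives 4.

4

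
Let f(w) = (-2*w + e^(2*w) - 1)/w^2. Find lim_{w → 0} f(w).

Direct substitution gives 0/0.
Apply L'Hôpital: lim (2*e^(2*w) - 2)/(2*w), still 0/0.
After 2 applications of L'Hôpital's rule the quotient is (4*e^(2*w))/(2); substituting w = 0 gives 2.

2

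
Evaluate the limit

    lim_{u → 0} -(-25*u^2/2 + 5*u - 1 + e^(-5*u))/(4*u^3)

125/24

Direct substitution gives 0/0.
Apply L'Hôpital: lim (-25*u + 5 - 5*e^(-5*u))/(-12*u^2), still 0/0.
Apply L'Hôpital: lim (-25 + 25*e^(-5*u))/(-24*u), still 0/0.
After 3 applications of L'Hôpital's rule the quotient is (-125*e^(-5*u))/(-24); substituting u = 0 gives 125/24.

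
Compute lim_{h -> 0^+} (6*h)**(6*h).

Base → 0⁺ and exponent → 0⁺: a 0^0 form.
Take logs: 6h·ln(6h). This is 0·(−∞); rewriting as ln(6h)/(1/(6h)) and applying L'Hôpital gives 0.
Hence the limit is e^0 = 1.

1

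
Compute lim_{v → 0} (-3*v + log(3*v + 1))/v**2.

-9/2

Direct substitution gives 0/0.
Apply L'Hôpital: lim (-3 + 3/(3*v + 1))/(2*v), still 0/0.
After 2 applications of L'Hôpital's rule the quotient is (-9/(3*v + 1)^2)/(2); substituting v = 0 gives -9/2.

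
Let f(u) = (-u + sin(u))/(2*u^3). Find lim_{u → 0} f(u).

-1/12

Direct substitution gives 0/0.
Apply L'Hôpital: lim (cos(u) - 1)/(6*u^2), still 0/0.
Apply L'Hôpital: lim (-sin(u))/(12*u), still 0/0.
After 3 applications of L'Hôpital's rule the quotient is (-cos(u))/(12); substituting u = 0 gives -1/12.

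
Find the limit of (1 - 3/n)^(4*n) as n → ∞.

e^(-12)

Let L be the limit and take ln: ln L = lim (4n)·ln(1 - 3/n) = lim (4n)·(-3/n + O(1/n²)) = -12.
Hence L = e^(-12).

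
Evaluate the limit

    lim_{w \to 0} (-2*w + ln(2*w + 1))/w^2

Direct substitution gives 0/0.
Apply L'Hôpital: lim (-2 + 2/(2*w + 1))/(2*w), still 0/0.
After 2 applications of L'Hôpital's rule the quotient is (-4/(2*w + 1)^2)/(2); substituting w = 0 gives -2.

-2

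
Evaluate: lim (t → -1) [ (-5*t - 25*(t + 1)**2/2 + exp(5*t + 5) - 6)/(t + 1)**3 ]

125/6

Direct substitution gives 0/0.
Apply L'Hôpital: lim (-25*t + 5*e^(5*t + 5) - 30)/(3*(t + 1)^2), still 0/0.
Apply L'Hôpital: lim (25*e^(5*t + 5) - 25)/(6*t + 6), still 0/0.
After 3 applications of L'Hôpital's rule the quotient is (125*e^(5*t + 5))/(6); substituting t = -1 gives 125/6.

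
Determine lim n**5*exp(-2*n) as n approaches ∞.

Write as n^5/e^{2n}, an ∞/∞ form.
Exponential growth dominates any polynomial, so repeated L'Hôpital (or the standard result) gives 0.

0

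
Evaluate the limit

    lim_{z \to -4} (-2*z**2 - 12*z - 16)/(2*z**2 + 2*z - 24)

-2/7

Since z = -4 makes numerator and denominator zero, (z + 4) divides both.
Cancelling it gives (-2*z - 4)/(2*z - 6); now plug in z = -4 to get -2/7.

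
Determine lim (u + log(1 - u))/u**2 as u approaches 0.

Direct substitution gives 0/0.
Apply L'Hôpital: lim (1 - 1/(1 - u))/(2*u), still 0/0.
After 2 applications of L'Hôpital's rule the quotient is (-1/(1 - u)^2)/(2); substituting u = 0 gives -1/2.

-1/2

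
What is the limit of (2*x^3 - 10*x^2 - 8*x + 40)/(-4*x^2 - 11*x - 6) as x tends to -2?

56/5

Since x = -2 makes numerator and denominator zero, (x + 2) divides both.
Cancelling it gives (2*x^2 - 14*x + 20)/(-4*x - 3); now plug in x = -2 to get 56/5.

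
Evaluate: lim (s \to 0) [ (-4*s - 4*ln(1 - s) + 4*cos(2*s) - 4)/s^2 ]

Substitution gives 0/0 (the numerator vanishes to order 2).
Expand each term to order s^2: the coefficient of s^2 in -4·ln(1 - s) is 2 and in 4·cos(2s) is -8.
Lower-order terms cancel with the polynomial part, so the numerator is (-6)·s^2 + o(s^2), and the limit is (-6)/(1) = -6.

-6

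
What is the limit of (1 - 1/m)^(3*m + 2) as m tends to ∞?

e^(-3)

The base → 1 and the exponent → ∞: a 1^∞ form.
Take logarithms: (3m + 2)·ln(1 - 1/m). Since ln(1+u) ~ u for small u, this behaves like (3m)·(-1/m) → -3.
So the limit is e^(-3).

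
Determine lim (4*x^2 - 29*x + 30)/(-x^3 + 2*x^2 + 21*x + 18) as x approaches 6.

-19/63

Direct substitution gives 0/0, so factor. Both numerator and denominator have (x - 6) as a factor.
After cancelling, the expression reduces to (4*x - 5)/(-x^2 - 4*x - 3).
Substituting x = 6 gives -19/63.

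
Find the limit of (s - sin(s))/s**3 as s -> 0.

1/6

Direct substitution gives 0/0.
Apply L'Hôpital: lim (1 - cos(s))/(3*s^2), still 0/0.
Apply L'Hôpital: lim (sin(s))/(6*s), still 0/0.
After 3 applications of L'Hôpital's rule the quotient is (cos(s))/(6); substituting s = 0 gives 1/6.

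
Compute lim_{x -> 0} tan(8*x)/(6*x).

4/3

Substitution gives 0/0.
Since tan(u)/u → 1 as u → 0, tan(8x)/(8x) → 1 and the limit is 8/6 = 4/3.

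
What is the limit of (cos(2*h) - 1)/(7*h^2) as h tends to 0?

-2/7

Direct substitution gives 0/0.
Apply L'Hôpital: lim (-2*sin(2*h))/(14*h), still 0/0.
After 2 applications of L'Hôpital's rule the quotient is (-4*cos(2*h))/(14); substituting h = 0 gives -2/7.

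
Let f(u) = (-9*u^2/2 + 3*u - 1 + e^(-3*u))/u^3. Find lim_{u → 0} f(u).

-9/2

Direct substitution gives 0/0.
Apply L'Hôpital: lim (-9*u + 3 - 3*e^(-3*u))/(3*u^2), still 0/0.
Apply L'Hôpital: lim (-9 + 9*e^(-3*u))/(6*u), still 0/0.
After 3 applications of L'Hôpital's rule the quotient is (-27*e^(-3*u))/(6); substituting u = 0 gives -9/2.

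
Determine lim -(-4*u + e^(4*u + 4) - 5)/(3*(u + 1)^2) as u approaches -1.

Direct substitution gives 0/0.
Apply L'Hôpital: lim (4*e^(4*u + 4) - 4)/(-6*u - 6), still 0/0.
After 2 applications of L'Hôpital's rule the quotient is (16*e^(4*u + 4))/(-6); substituting u = -1 gives -8/3.

-8/3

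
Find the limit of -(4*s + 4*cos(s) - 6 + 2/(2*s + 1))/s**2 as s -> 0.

Substitution gives 0/0 (the numerator vanishes to order 2).
Expand each term to order s^2: the coefficient of s^2 in 4·cos(s) is -2 and in 2·1/(1 + 2s) is 8.
Lower-order terms cancel with the polynomial part, so the numerator is (6)·s^2 + o(s^2), and the limit is (6)/(-1) = -6.

-6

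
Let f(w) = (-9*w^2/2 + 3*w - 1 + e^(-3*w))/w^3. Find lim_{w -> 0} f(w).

-9/2

Direct substitution gives 0/0.
Apply L'Hôpital: lim (-9*w + 3 - 3*e^(-3*w))/(3*w^2), still 0/0.
Apply L'Hôpital: lim (-9 + 9*e^(-3*w))/(6*w), still 0/0.
After 3 applications of L'Hôpital's rule the quotient is (-27*e^(-3*w))/(6); substituting w = 0 gives -9/2.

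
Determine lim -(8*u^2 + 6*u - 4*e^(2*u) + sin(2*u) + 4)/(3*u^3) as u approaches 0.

Substitution gives 0/0; apply L'Hôpital's rule 3 times.
After differentiating numerator and denominator 3 times the quotient is (-32*e^(2*u) - 8*cos(2*u))/(-18); at u = 0 this is 20/9.

20/9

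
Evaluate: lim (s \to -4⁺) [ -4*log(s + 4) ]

As s → -4⁺, s + 4 → 0⁺ and ln(s + 4) → −∞.
Multiplying by -4 gives ∞.

∞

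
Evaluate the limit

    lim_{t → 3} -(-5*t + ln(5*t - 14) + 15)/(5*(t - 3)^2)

Direct substitution gives 0/0.
Apply L'Hôpital: lim (-5 + 5/(5*t - 14))/(30 - 10*t), still 0/0.
After 2 applications of L'Hôpital's rule the quotient is (-25/(5*t - 14)^2)/(-10); substituting t = 3 gives 5/2.

5/2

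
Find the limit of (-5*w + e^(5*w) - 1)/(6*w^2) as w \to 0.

Direct substitution gives 0/0.
Apply L'Hôpital: lim (5*e^(5*w) - 5)/(12*w), still 0/0.
After 2 applications of L'Hôpital's rule the quotient is (25*e^(5*w))/(12); substituting w = 0 gives 25/12.

25/12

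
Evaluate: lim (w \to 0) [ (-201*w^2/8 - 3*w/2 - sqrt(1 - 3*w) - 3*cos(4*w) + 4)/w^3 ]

Substitution gives 0/0; apply L'Hôpital's rule 3 times.
After differentiating numerator and denominator 3 times the quotient is (-192*sin(4*w) + 81/(8*(1 - 3*w)^(5/2)))/(6); at w = 0 this is 27/16.

27/16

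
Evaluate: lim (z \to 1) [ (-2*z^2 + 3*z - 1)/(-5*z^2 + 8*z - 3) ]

1/2

Since z = 1 makes numerator and denominator zero, (z - 1) divides both.
Cancelling it gives (1 - 2*z)/(3 - 5*z); now plug in z = 1 to get 1/2.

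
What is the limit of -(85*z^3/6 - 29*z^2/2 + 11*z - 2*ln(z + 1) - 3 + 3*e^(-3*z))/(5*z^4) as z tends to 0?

Substitution gives 0/0; apply L'Hôpital's rule 4 times.
After differentiating numerator and denominator 4 times the quotient is (243*e^(-3*z) + 12/(z + 1)^4)/(-120); at z = 0 this is -17/8.

-17/8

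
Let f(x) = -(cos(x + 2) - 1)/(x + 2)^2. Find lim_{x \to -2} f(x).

1/2

Direct substitution gives 0/0.
Apply L'Hôpital: lim (-sin(x + 2))/(-2*x - 4), still 0/0.
After 2 applications of L'Hôpital's rule the quotient is (-cos(x + 2))/(-2); substituting x = -2 gives 1/2.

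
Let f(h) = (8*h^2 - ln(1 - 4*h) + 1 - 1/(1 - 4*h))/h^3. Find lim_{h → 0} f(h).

-128/3

Substitution gives 0/0 (the numerator vanishes to order 3).
Expand each term to order h^3: the coefficient of h^3 in −1/(1 - 4h) is -64 and in −ln(1 - 4h) is 64/3.
Lower-order terms cancel with the polynomial part, so the numerator is (-128/3)·h^3 + o(h^3), and the limit is (-128/3)/(1) = -128/3.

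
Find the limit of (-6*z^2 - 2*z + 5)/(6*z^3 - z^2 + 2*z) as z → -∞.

The denominator has degree 3 and the numerator degree 2. Dividing numerator and denominator by z^3 sends every term to 0 except the leading denominator term, so the limit is 0.

0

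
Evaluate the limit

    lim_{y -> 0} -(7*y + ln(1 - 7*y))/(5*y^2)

49/10

Direct substitution gives 0/0.
Apply L'Hôpital: lim (7 - 7/(1 - 7*y))/(-10*y), still 0/0.
After 2 applications of L'Hôpital's rule the quotient is (-49/(1 - 7*y)^2)/(-10); substituting y = 0 gives 49/10.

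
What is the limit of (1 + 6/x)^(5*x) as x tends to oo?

The base → 1 and the exponent → ∞: a 1^∞ form.
Take logarithms: (5x)·ln(1 + 6/x). Since ln(1+u) ~ u for small u, this behaves like (5x)·(6/x) → 30.
So the limit is e^(30).

e^(30)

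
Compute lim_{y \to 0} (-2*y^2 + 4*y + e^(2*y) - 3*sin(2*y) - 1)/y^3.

16/3

Substitution gives 0/0 (the numerator vanishes to order 3).
Expand each term to order y^3: the coefficient of y^3 in e^(2y) is 4/3 and in -3·sin(2y) is 4.
Lower-order terms cancel with the polynomial part, so the numerator is (16/3)·y^3 + o(y^3), and the limit is (16/3)/(1) = 16/3.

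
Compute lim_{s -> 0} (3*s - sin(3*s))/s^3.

9/2

Direct substitution gives 0/0.
Apply L'Hôpital: lim (3 - 3*cos(3*s))/(3*s^2), still 0/0.
Apply L'Hôpital: lim (9*sin(3*s))/(6*s), still 0/0.
After 3 applications of L'Hôpital's rule the quotient is (27*cos(3*s))/(6); substituting s = 0 gives 9/2.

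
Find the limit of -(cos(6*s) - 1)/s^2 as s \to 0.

18

Direct substitution gives 0/0.
Apply L'Hôpital: lim (-6*sin(6*s))/(-2*s), still 0/0.
After 2 applications of L'Hôpital's rule the quotient is (-36*cos(6*s))/(-2); substituting s = 0 gives 18.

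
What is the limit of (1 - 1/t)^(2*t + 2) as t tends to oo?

The base → 1 and the exponent → ∞: a 1^∞ form.
Take logarithms: (2t + 2)·ln(1 - 1/t). Since ln(1+u) ~ u for small u, this behaves like (2t)·(-1/t) → -2.
So the limit is e^(-2).

e^(-2)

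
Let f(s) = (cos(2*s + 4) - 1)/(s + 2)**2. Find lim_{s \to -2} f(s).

Direct substitution gives 0/0.
Apply L'Hôpital: lim (-2*sin(2*s + 4))/(2*s + 4), still 0/0.
After 2 applications of L'Hôpital's rule the quotient is (-4*cos(2*s + 4))/(2); substituting s = -2 gives -2.

-2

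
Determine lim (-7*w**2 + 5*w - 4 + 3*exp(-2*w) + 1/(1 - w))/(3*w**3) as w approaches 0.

Substitution gives 0/0 (the numerator vanishes to order 3).
Expand each term to order w^3: the coefficient of w^3 in 1/(1 - w) is 1 and in 3·e^(-2w) is -4.
Lower-order terms cancel with the polynomial part, so the numerator is (-3)·w^3 + o(w^3), and the limit is (-3)/(3) = -1.

-1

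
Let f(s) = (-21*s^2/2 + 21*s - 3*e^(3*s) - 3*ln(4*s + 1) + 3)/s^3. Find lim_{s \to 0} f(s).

Substitution gives 0/0; apply L'Hôpital's rule 3 times.
After differentiating numerator and denominator 3 times the quotient is (-81*e^(3*s) - 384/(4*s + 1)^3)/(6); at s = 0 this is -155/2.

-155/2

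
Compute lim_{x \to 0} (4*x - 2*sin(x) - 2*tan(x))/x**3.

-1/3

Substitution gives 0/0 (the numerator vanishes to order 3).
Expand each term to order x^3: the coefficient of x^3 in -2·sin(x) is 1/3 and in -2·tan(x) is -2/3.
Lower-order terms cancel with the polynomial part, so the numerator is (-1/3)·x^3 + o(x^3), and the limit is (-1/3)/(1) = -1/3.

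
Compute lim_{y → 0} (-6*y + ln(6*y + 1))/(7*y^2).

Direct substitution gives 0/0.
Apply L'Hôpital: lim (-6 + 6/(6*y + 1))/(14*y), still 0/0.
After 2 applications of L'Hôpital's rule the quotient is (-36/(6*y + 1)^2)/(14); substituting y = 0 gives -18/7.

-18/7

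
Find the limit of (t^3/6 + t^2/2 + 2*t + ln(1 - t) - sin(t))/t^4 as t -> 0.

Substitution gives 0/0; apply L'Hôpital's rule 4 times.
After differentiating numerator and denominator 4 times the quotient is (-sin(t) - 6/(t - 1)^4)/(24); at t = 0 this is -1/4.

-1/4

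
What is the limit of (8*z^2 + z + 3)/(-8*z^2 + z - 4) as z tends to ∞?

-1

Numerator and denominator both have degree 2.
Dividing every term by z^2, all lower-order terms vanish and the limit is the ratio of leading coefficients, 8/(-8) = -1.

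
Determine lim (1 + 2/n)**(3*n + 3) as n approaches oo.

Let L be the limit and take ln: ln L = lim (3n + 3)·ln(1 + 2/n) = lim (3n + 3)·(2/n + O(1/n²)) = 6.
Hence L = e^(6).

e^(6)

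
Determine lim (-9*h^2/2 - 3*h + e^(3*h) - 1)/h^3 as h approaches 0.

Direct substitution gives 0/0.
Apply L'Hôpital: lim (-9*h + 3*e^(3*h) - 3)/(3*h^2), still 0/0.
Apply L'Hôpital: lim (9*e^(3*h) - 9)/(6*h), still 0/0.
After 3 applications of L'Hôpital's rule the quotient is (27*e^(3*h))/(6); substituting h = 0 gives 9/2.

9/2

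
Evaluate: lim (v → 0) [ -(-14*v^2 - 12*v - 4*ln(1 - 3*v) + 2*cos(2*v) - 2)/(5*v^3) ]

-36/5

Substitution gives 0/0; apply L'Hôpital's rule 3 times.
After differentiating numerator and denominator 3 times the quotient is (16*sin(2*v) - 216/(3*v - 1)^3)/(-30); at v = 0 this is -36/5.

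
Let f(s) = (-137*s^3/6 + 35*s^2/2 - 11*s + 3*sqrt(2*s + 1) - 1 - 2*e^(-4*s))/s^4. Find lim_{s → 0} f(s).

Substitution gives 0/0; apply L'Hôpital's rule 4 times.
After differentiating numerator and denominator 4 times the quotient is (-512*e^(-4*s) - 45/(2*s + 1)^(7/2))/(24); at s = 0 this is -557/24.

-557/24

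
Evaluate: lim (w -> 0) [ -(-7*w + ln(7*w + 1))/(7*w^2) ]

Direct substitution gives 0/0.
Apply L'Hôpital: lim (-7 + 7/(7*w + 1))/(-14*w), still 0/0.
After 2 applications of L'Hôpital's rule the quotient is (-49/(7*w + 1)^2)/(-14); substituting w = 0 gives 7/2.

7/2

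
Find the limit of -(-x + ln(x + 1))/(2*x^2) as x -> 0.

Direct substitution gives 0/0.
Apply L'Hôpital: lim (-1 + 1/(x + 1))/(-4*x), still 0/0.
After 2 applications of L'Hôpital's rule the quotient is (-1/(x + 1)^2)/(-4); substituting x = 0 gives 1/4.

1/4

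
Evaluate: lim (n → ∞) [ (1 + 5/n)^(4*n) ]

Write it as [(1 + 5/n)^n]^(4) · (1 + 5/n)^(0). The bracketed term tends to e^(5) and the second factor to 1, so the limit is e^(20).

e^(20)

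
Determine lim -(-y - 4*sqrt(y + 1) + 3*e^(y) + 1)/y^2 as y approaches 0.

Substitution gives 0/0 (the numerator vanishes to order 2).
Expand each term to order y^2: the coefficient of y^2 in 3·e^(y) is 3/2 and in -4·√(1 + y) is 1/2.
Lower-order terms cancel with the polynomial part, so the numerator is (2)·y^2 + o(y^2), and the limit is (2)/(-1) = -2.

-2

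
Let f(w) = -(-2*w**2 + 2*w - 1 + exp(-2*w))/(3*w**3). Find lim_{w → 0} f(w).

4/9

Direct substitution gives 0/0.
Apply L'Hôpital: lim (-4*w + 2 - 2*e^(-2*w))/(-9*w^2), still 0/0.
Apply L'Hôpital: lim (-4 + 4*e^(-2*w))/(-18*w), still 0/0.
After 3 applications of L'Hôpital's rule the quotient is (-8*e^(-2*w))/(-18); substituting w = 0 gives 4/9.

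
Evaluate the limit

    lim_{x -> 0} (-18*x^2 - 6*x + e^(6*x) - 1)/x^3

Direct substitution gives 0/0.
Apply L'Hôpital: lim (-36*x + 6*e^(6*x) - 6)/(3*x^2), still 0/0.
Apply L'Hôpital: lim (36*e^(6*x) - 36)/(6*x), still 0/0.
After 3 applications of L'Hôpital's rule the quotient is (216*e^(6*x))/(6); substituting x = 0 gives 36.

36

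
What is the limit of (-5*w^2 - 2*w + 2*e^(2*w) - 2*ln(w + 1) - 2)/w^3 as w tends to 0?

Substitution gives 0/0 (the numerator vanishes to order 3).
Expand each term to order w^3: the coefficient of w^3 in 2·e^(2w) is 8/3 and in -2·ln(1 + w) is -2/3.
Lower-order terms cancel with the polynomial part, so the numerator is (2)·w^3 + o(w^3), and the limit is (2)/(1) = 2.

2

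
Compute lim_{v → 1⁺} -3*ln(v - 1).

As v → 1⁺, v - 1 → 0⁺ and ln(v - 1) → −∞.
Multiplying by -3 gives ∞.

∞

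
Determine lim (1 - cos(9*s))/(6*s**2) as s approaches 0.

27/4

Substitution gives 0/0.
Use (1 − cos u)/u² → 1/2 with u = 9s: the limit is 9²/(2·6) = 27/4.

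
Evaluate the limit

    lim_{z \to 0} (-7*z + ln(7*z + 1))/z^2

-49/2

Direct substitution gives 0/0.
Apply L'Hôpital: lim (-7 + 7/(7*z + 1))/(2*z), still 0/0.
After 2 applications of L'Hôpital's rule the quotient is (-49/(7*z + 1)^2)/(2); substituting z = 0 gives -49/2.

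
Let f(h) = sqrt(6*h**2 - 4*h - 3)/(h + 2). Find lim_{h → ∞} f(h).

√(6)

For large |h|, √(6*h^2 - 4*h - 3) ≈ √6·|h| and the denominator ≈ h.
Since h → +∞, |h| = h, giving √6/(1) = √(6).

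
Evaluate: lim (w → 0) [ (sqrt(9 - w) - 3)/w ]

-1/6

Substitution gives 0/0. Multiply numerator and denominator by the conjugate √(9 - w) + √9.
The numerator becomes (9 - w) − 9 = -w, so the expression simplifies to -1/(√(9 - w) + √9).
Letting w → 0 gives -1/(2√9) = -1/6.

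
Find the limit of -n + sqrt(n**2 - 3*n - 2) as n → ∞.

This has the form ∞ − ∞. Multiply and divide by the conjugate √(n^2 - 3*n - 2) + n.
That gives (-3n - 2) / (√(n^2 - 3*n - 2) + n).
Divide numerator and denominator by n: the limit is -3/(2·1) = -3/2.

-3/2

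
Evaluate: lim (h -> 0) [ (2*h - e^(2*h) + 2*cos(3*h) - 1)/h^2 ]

-11

Substitution gives 0/0; apply L'Hôpital's rule 2 times.
After differentiating numerator and denominator 2 times the quotient is (-4*e^(2*h) - 18*cos(3*h))/(2); at h = 0 this is -11.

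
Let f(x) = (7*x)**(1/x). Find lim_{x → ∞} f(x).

Base → ∞ and exponent → 0: an ∞^0 form.
Take logs: (1/x)·ln(7·x^1) = (ln 7 + 1·ln x)/x → 0.
So the limit is e^0 = 1.

1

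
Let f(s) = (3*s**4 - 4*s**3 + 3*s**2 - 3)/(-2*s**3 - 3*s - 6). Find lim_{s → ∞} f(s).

-∞

The numerator has higher degree (4 > 3); the quotient behaves like (3/(-2))·s^1 for large |s|.
As s → +∞ this diverges to -∞.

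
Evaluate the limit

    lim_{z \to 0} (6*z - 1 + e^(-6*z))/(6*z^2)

3

Direct substitution gives 0/0.
Apply L'Hôpital: lim (6 - 6*e^(-6*z))/(12*z), still 0/0.
After 2 applications of L'Hôpital's rule the quotient is (36*e^(-6*z))/(12); substituting z = 0 gives 3.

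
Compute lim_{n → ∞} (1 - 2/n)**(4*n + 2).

Write it as [(1 - 2/n)^n]^(4) · (1 - 2/n)^(2). The bracketed term tends to e^(-2) and the second factor to 1, so the limit is e^(-8).

e^(-8)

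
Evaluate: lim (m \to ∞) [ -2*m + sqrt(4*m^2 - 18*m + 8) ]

This has the form ∞ − ∞. Multiply and divide by the conjugate √(4*m^2 - 18*m + 8) + 2m.
That gives (-18m + 8) / (√(4*m^2 - 18*m + 8) + 2m).
Divide numerator and denominator by m: the limit is -18/(2·2) = -9/2.

-9/2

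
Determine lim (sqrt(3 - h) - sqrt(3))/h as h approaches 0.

-√(3)/6

A 0/0 form; rationalise with √(3 - h) + √3. This collapses the numerator to -h, leaving -1/(√(3 - h) + √3) → -1/(2√3) = -√(3)/6.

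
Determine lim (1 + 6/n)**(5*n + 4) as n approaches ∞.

Write it as [(1 + 6/n)^n]^(5) · (1 + 6/n)^(4). The bracketed term tends to e^(6) and the second factor to 1, so the limit is e^(30).

e^(30)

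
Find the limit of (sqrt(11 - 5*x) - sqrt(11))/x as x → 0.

A 0/0 form; rationalise with √(11 - 5x) + √11. This collapses the numerator to -5x, leaving -5/(√(11 - 5x) + √11) → -5/(2√11) = -5*√(11)/22.

-5*√(11)/22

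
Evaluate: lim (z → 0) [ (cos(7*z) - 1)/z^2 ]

-49/2

Direct substitution gives 0/0.
Apply L'Hôpital: lim (-7*sin(7*z))/(2*z), still 0/0.
After 2 applications of L'Hôpital's rule the quotient is (-49*cos(7*z))/(2); substituting z = 0 gives -49/2.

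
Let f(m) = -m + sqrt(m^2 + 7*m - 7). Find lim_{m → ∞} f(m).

This has the form ∞ − ∞. Multiply and divide by the conjugate √(m^2 + 7*m - 7) + m.
That gives (7m - 7) / (√(m^2 + 7*m - 7) + m).
Divide numerator and denominator by m: the limit is 7/(2·1) = 7/2.

7/2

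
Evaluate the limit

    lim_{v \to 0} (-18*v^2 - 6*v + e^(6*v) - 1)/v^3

Direct substitution gives 0/0.
Apply L'Hôpital: lim (-36*v + 6*e^(6*v) - 6)/(3*v^2), still 0/0.
Apply L'Hôpital: lim (36*e^(6*v) - 36)/(6*v), still 0/0.
After 3 applications of L'Hôpital's rule the quotient is (216*e^(6*v))/(6); substituting v = 0 gives 36.

36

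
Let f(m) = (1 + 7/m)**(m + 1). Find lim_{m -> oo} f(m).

Write it as [(1 + 7/m)^m]^(1) · (1 + 7/m)^(1). The bracketed term tends to e^(7) and the second factor to 1, so the limit is e^(7).

e^(7)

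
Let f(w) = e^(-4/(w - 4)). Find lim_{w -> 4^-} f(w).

As w → 4⁻, -4/(w - 4) → +∞, so e^(-4/(w - 4)) → ∞.

∞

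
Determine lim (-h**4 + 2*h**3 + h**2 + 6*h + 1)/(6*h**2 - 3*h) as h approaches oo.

-∞

The numerator has higher degree (4 > 2); the quotient behaves like (-1/(6))·h^2 for large |h|.
As h → +∞ this diverges to -∞.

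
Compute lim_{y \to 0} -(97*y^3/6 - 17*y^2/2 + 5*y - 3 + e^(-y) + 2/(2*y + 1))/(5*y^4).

-769/120

Substitution gives 0/0 (the numerator vanishes to order 4).
Expand each term to order y^4: the coefficient of y^4 in e^(-y) is 1/24 and in 2·1/(1 + 2y) is 32.
Lower-order terms cancel with the polynomial part, so the numerator is (769/24)·y^4 + o(y^4), and the limit is (769/24)/(-5) = -769/120.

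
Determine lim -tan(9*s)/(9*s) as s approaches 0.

Substitution gives 0/0.
Since tan(u)/u → 1 as u → 0, tan(9s)/(9s) → 1 and the limit is 9/(-9) = -1.

-1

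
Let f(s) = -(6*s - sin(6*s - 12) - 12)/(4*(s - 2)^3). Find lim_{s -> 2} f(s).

-9

Direct substitution gives 0/0.
Apply L'Hôpital: lim (6 - 6*cos(6*s - 12))/(-12*(s - 2)^2), still 0/0.
Apply L'Hôpital: lim (36*sin(6*s - 12))/(48 - 24*s), still 0/0.
After 3 applications of L'Hôpital's rule the quotient is (216*cos(6*s - 12))/(-24); substituting s = 2 gives -9.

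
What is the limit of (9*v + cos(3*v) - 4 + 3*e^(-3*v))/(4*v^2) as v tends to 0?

9/4

Substitution gives 0/0; apply L'Hôpital's rule 2 times.
After differentiating numerator and denominator 2 times the quotient is (-9*cos(3*v) + 27*e^(-3*v))/(8); at v = 0 this is 9/4.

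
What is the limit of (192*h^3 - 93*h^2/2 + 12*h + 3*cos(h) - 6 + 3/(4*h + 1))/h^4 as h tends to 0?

6145/8

Substitution gives 0/0 (the numerator vanishes to order 4).
Expand each term to order h^4: the coefficient of h^4 in 3·1/(1 + 4h) is 768 and in 3·cos(h) is 1/8.
Lower-order terms cancel with the polynomial part, so the numerator is (6145/8)·h^4 + o(h^4), and the limit is (6145/8)/(1) = 6145/8.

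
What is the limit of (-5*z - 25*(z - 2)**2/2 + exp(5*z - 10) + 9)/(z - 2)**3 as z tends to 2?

125/6

Direct substitution gives 0/0.
Apply L'Hôpital: lim (-25*z + 5*e^(5*z - 10) + 45)/(3*(z - 2)^2), still 0/0.
Apply L'Hôpital: lim (25*e^(5*z - 10) - 25)/(6*z - 12), still 0/0.
After 3 applications of L'Hôpital's rule the quotient is (125*e^(5*z - 10))/(6); substituting z = 2 gives 125/6.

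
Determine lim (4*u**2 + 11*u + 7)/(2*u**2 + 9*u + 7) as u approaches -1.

3/5

Since u = -1 makes numerator and denominator zero, (u + 1) divides both.
Cancelling it gives (4*u + 7)/(2*u + 7); now plug in u = -1 to get 3/5.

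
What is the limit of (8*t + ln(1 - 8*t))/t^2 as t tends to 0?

Direct substitution gives 0/0.
Apply L'Hôpital: lim (8 - 8/(1 - 8*t))/(2*t), still 0/0.
After 2 applications of L'Hôpital's rule the quotient is (-64/(1 - 8*t)^2)/(2); substituting t = 0 gives -32.

-32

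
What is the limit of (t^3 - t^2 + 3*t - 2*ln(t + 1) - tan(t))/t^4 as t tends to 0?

Substitution gives 0/0; apply L'Hôpital's rule 4 times.
After differentiating numerator and denominator 4 times the quotient is (8*tan(t)/cos(t)^2 - 24*tan(t)/cos(t)^4 + 12/(t + 1)^4)/(24); at t = 0 this is 1/2.

1/2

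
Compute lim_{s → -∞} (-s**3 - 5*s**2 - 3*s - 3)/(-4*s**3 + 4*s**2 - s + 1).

Numerator and denominator both have degree 3.
Dividing every term by s^3, all lower-order terms vanish and the limit is the ratio of leading coefficients, -1/(-4) = 1/4.

1/4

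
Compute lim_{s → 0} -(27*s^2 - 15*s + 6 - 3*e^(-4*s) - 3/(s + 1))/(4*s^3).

Substitution gives 0/0; apply L'Hôpital's rule 3 times.
After differentiating numerator and denominator 3 times the quotient is (192*e^(-4*s) + 18/(s + 1)^4)/(-24); at s = 0 this is -35/4.

-35/4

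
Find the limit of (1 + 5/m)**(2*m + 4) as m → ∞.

Write it as [(1 + 5/m)^m]^(2) · (1 + 5/m)^(4). The bracketed term tends to e^(5) and the second factor to 1, so the limit is e^(10).

e^(10)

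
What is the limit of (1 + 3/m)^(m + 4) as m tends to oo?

Write it as [(1 + 3/m)^m]^(1) · (1 + 3/m)^(4). The bracketed term tends to e^(3) and the second factor to 1, so the limit is e^(3).

e^(3)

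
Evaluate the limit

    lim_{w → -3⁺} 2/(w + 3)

As w → -3⁺, (w + 3) → 0⁺, so (w + 3)^1 → 0⁺ and 2/(w + 3)^1 → ∞.

∞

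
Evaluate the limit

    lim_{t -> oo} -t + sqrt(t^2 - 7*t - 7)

-7/2

An ∞ − ∞ form. Rationalising with the conjugate, the difference becomes (-7t - 7) / (√(t^2 - 7*t - 7) + t).
For large t the denominator behaves like 2·t, so the quotient tends to -7/2 = -7/2.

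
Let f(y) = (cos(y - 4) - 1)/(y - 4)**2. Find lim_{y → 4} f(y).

-1/2

Direct substitution gives 0/0.
Apply L'Hôpital: lim (-sin(y - 4))/(2*y - 8), still 0/0.
After 2 applications of L'Hôpital's rule the quotient is (-cos(y - 4))/(2); substituting y = 4 gives -1/2.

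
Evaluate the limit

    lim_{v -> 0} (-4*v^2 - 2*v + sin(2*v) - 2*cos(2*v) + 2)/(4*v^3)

-1/3

Substitution gives 0/0; apply L'Hôpital's rule 3 times.
After differentiating numerator and denominator 3 times the quotient is (-16*sin(2*v) - 8*cos(2*v))/(24); at v = 0 this is -1/3.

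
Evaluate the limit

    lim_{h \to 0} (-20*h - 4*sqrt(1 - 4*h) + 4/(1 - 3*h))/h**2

44

Substitution gives 0/0 (the numerator vanishes to order 2).
Expand each term to order h^2: the coefficient of h^2 in -4·√(1 - 4h) is 8 and in 4·1/(1 - 3h) is 36.
Lower-order terms cancel with the polynomial part, so the numerator is (44)·h^2 + o(h^2), and the limit is (44)/(1) = 44.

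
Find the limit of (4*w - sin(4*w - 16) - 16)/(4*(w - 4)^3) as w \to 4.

Direct substitution gives 0/0.
Apply L'Hôpital: lim (4 - 4*cos(4*w - 16))/(12*(w - 4)^2), still 0/0.
Apply L'Hôpital: lim (16*sin(4*w - 16))/(24*w - 96), still 0/0.
After 3 applications of L'Hôpital's rule the quotient is (64*cos(4*w - 16))/(24); substituting w = 4 gives 8/3.

8/3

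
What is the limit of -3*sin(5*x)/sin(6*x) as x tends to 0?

Substitution gives 0/0.
Divide numerator and denominator by x: sin(5x)/x → 5 and sin(6x)/x → 6, so the limit is -3·5/6 = -5/2.

-5/2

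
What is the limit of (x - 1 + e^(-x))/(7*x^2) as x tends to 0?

1/14

Direct substitution gives 0/0.
Apply L'Hôpital: lim (1 - e^(-x))/(14*x), still 0/0.
After 2 applications of L'Hôpital's rule the quotient is (e^(-x))/(14); substituting x = 0 gives 1/14.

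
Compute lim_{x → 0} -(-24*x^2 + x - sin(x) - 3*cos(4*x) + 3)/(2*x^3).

-1/12

Substitution gives 0/0 (the numerator vanishes to order 3).
Expand each term to order x^3: the coefficient of x^3 in -3·cos(4x) is 0 and in −sin(x) is 1/6.
Lower-order terms cancel with the polynomial part, so the numerator is (1/6)·x^3 + o(x^3), and the limit is (1/6)/(-2) = -1/12.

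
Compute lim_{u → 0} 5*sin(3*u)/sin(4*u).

Substitution gives 0/0.
Divide numerator and denominator by u: sin(3u)/u → 3 and sin(4u)/u → 4, so the limit is 5·3/4 = 15/4.

15/4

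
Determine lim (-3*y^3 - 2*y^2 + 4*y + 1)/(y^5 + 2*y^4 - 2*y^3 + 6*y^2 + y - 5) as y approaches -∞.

The denominator has degree 5 and the numerator degree 3. Dividing numerator and denominator by y^5 sends every term to 0 except the leading denominator term, so the limit is 0.

0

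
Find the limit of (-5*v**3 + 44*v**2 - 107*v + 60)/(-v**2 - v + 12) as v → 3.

-22/7

Since v = 3 makes numerator and denominator zero, (v - 3) divides both.
Cancelling it gives (-5*v^2 + 29*v - 20)/(-v - 4); now plug in v = 3 to get -22/7.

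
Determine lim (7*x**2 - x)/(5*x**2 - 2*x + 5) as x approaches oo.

7/5

Numerator and denominator both have degree 2.
Dividing every term by x^2, all lower-order terms vanish and the limit is the ratio of leading coefficients, 7/(5) = 7/5.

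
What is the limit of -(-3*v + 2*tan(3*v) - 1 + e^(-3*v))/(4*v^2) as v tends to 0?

Substitution gives 0/0; apply L'Hôpital's rule 2 times.
After differentiating numerator and denominator 2 times the quotient is (36*tan(3*v)/cos(3*v)^2 + 9*e^(-3*v))/(-8); at v = 0 this is -9/8.

-9/8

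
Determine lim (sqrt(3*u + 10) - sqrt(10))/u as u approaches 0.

Substitution gives 0/0. Multiply numerator and denominator by the conjugate √(10 + 3u) + √10.
The numerator becomes (10 + 3u) − 10 = 3u, so the expression simplifies to 3/(√(10 + 3u) + √10).
Letting u → 0 gives 3/(2√10) = 3*√(10)/20.

3*√(10)/20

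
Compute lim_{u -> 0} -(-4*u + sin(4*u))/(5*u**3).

32/15

Direct substitution gives 0/0.
Apply L'Hôpital: lim (4*cos(4*u) - 4)/(-15*u^2), still 0/0.
Apply L'Hôpital: lim (-16*sin(4*u))/(-30*u), still 0/0.
After 3 applications of L'Hôpital's rule the quotient is (-64*cos(4*u))/(-30); substituting u = 0 gives 32/15.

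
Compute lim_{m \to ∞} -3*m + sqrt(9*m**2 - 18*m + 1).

This has the form ∞ − ∞. Multiply and divide by the conjugate √(9*m^2 - 18*m + 1) + 3m.
That gives (-18m + 1) / (√(9*m^2 - 18*m + 1) + 3m).
Divide numerator and denominator by m: the limit is -18/(2·3) = -3.

-3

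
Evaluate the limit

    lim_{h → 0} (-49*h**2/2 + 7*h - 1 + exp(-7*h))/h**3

-343/6

Direct substitution gives 0/0.
Apply L'Hôpital: lim (-49*h + 7 - 7*e^(-7*h))/(3*h^2), still 0/0.
Apply L'Hôpital: lim (-49 + 49*e^(-7*h))/(6*h), still 0/0.
After 3 applications of L'Hôpital's rule the quotient is (-343*e^(-7*h))/(6); substituting h = 0 gives -343/6.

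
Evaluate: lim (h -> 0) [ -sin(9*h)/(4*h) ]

Substitution gives 0/0.
Write it as (9/(-4))·sin(9h)/(9h); since sin(u)/u → 1, the limit is -9/4.

-9/4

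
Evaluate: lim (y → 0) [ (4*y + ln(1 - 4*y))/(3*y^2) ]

-8/3

Direct substitution gives 0/0.
Apply L'Hôpital: lim (4 - 4/(1 - 4*y))/(6*y), still 0/0.
After 2 applications of L'Hôpital's rule the quotient is (-16/(1 - 4*y)^2)/(6); substituting y = 0 gives -8/3.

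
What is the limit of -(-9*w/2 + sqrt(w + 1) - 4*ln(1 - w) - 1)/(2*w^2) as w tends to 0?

Substitution gives 0/0 (the numerator vanishes to order 2).
Expand each term to order w^2: the coefficient of w^2 in -4·ln(1 - w) is 2 and in √(1 + w) is -1/8.
Lower-order terms cancel with the polynomial part, so the numerator is (15/8)·w^2 + o(w^2), and the limit is (15/8)/(-2) = -15/16.

-15/16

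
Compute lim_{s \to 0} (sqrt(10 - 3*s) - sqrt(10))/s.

Substitution gives 0/0. Multiply numerator and denominator by the conjugate √(10 - 3s) + √10.
The numerator becomes (10 - 3s) − 10 = -3s, so the expression simplifies to -3/(√(10 - 3s) + √10).
Letting s → 0 gives -3/(2√10) = -3*√(10)/20.

-3*√(10)/20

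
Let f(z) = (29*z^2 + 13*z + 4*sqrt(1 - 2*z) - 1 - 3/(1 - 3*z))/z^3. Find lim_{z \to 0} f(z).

-83

Substitution gives 0/0; apply L'Hôpital's rule 3 times.
After differentiating numerator and denominator 3 times the quotient is (-486/(3*z - 1)^4 - 12/(1 - 2*z)^(5/2))/(6); at z = 0 this is -83.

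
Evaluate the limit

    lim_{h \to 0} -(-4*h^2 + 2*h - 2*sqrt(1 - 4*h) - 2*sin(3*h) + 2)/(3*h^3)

Substitution gives 0/0 (the numerator vanishes to order 3).
Expand each term to order h^3: the coefficient of h^3 in -2·sin(3h) is 9 and in -2·√(1 - 4h) is 8.
Lower-order terms cancel with the polynomial part, so the numerator is (17)·h^3 + o(h^3), and the limit is (17)/(-3) = -17/3.

-17/3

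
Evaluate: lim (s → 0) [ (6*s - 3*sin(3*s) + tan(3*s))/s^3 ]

45/2

Substitution gives 0/0; apply L'Hôpital's rule 3 times.
After differentiating numerator and denominator 3 times the quotient is (81*cos(3*s) + 162*tan(3*s)^4 + 216*tan(3*s)^2 + 54)/(6); at s = 0 this is 45/2.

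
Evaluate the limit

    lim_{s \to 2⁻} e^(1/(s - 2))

0

As s → 2⁻, 1/(s - 2) → −∞, so e^(1/(s - 2)) → 0.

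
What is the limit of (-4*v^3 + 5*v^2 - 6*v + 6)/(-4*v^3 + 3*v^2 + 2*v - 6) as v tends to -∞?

Numerator and denominator both have degree 3.
Dividing every term by v^3, all lower-order terms vanish and the limit is the ratio of leading coefficients, -4/(-4) = 1.

1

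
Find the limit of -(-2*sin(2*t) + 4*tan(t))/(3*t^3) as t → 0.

-4/3

Substitution gives 0/0; apply L'Hôpital's rule 3 times.
After differentiating numerator and denominator 3 times the quotient is (16*cos(2*t) + 24*tan(t)^4 + 32*tan(t)^2 + 8)/(-18); at t = 0 this is -4/3.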